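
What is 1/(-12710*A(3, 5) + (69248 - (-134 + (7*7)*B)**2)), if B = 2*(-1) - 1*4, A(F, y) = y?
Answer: -1/177486 ≈ -5.6342e-6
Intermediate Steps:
B = -6 (B = -2 - 4 = -6)
1/(-12710*A(3, 5) + (69248 - (-134 + (7*7)*B)**2)) = 1/(-12710*5 + (69248 - (-134 + (7*7)*(-6))**2)) = 1/(-63550 + (69248 - (-134 + 49*(-6))**2)) = 1/(-63550 + (69248 - (-134 - 294)**2)) = 1/(-63550 + (69248 - 1*(-428)**2)) = 1/(-63550 + (69248 - 1*183184)) = 1/(-63550 + (69248 - 183184)) = 1/(-63550 - 113936) = 1/(-177486) = -1/177486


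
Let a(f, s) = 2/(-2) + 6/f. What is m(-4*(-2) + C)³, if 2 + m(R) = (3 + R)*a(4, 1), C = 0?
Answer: 343/8 ≈ 42.875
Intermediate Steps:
a(f, s) = -1 + 6/f (a(f, s) = 2*(-½) + 6/f = -1 + 6/f)
m(R) = -½ + R/2 (m(R) = -2 + (3 + R)*((6 - 1*4)/4) = -2 + (3 + R)*((6 - 4)/4) = -2 + (3 + R)*((¼)*2) = -2 + (3 + R)*(½) = -2 + (3/2 + R/2) = -½ + R/2)
m(-4*(-2) + C)³ = (-½ + (-4*(-2) + 0)/2)³ = (-½ + (8 + 0)/2)³ = (-½ + (½)*8)³ = (-½ + 4)³ = (7/2)³ = 343/8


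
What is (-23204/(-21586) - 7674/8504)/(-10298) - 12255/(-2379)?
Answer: 1930540729580221/374767142812504 ≈ 5.1513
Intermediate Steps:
(-23204/(-21586) - 7674/8504)/(-10298) - 12255/(-2379) = (-23204*(-1/21586) - 7674*1/8504)*(-1/10298) - 12255*(-1/2379) = (11602/10793 - 3837/4252)*(-1/10298) + 4085/793 = (7918963/45891836)*(-1/10298) + 4085/793 = -7918963/472594127128 + 4085/793 = 1930540729580221/374767142812504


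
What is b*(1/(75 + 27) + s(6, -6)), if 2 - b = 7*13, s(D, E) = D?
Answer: -54557/102 ≈ -534.87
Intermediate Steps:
b = -89 (b = 2 - 7*13 = 2 - 1*91 = 2 - 91 = -89)
b*(1/(75 + 27) + s(6, -6)) = -89*(1/(75 + 27) + 6) = -89*(1/102 + 6) = -89*613/102 = -54557/102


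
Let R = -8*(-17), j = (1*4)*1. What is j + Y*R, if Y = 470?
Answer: 63924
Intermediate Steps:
j = 4 (j = 4*1 = 4)
R = 136
j + Y*R = 4 + 470*136 = 4 + 63920 = 63924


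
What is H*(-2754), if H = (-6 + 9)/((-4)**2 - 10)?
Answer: -1377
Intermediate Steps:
H = 1/2 (H = 3/(16 - 10) = 3/6 = 3*(1/6) = 1/2 ≈ 0.50000)
H*(-2754) = (1/2)*(-2754) = -1377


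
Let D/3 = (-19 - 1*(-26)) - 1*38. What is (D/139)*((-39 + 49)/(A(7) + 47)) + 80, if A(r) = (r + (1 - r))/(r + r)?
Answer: 7315060/91601 ≈ 79.858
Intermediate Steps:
A(r) = 1/(2*r)
D = -93 (D = 3*((-19 - 1*(-26)) - 1*38) = 3*((-19 + 26) - 38) = 3*(7 - 38) = 3*(-31) = -93)
(D/139)*((-39 + 49)/(A(7) + 47)) + 80 = (-93/139)*((-39 + 49)/((1/2)/7 + 47)) + 80 = (-93*1/139)*(10/((1/2)*(1/7) + 47)) + 80 = -930/(139*(1/14 + 47)) + 80 = -930/(139*659/14) + 80 = -930*14/(139*659) + 80 = -93/139*140/659 + 80 = -13020/91601 + 80 = 7315060/91601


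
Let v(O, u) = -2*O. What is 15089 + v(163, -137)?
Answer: 14763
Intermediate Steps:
15089 + v(163, -137) = 15089 - 2*163 = 15089 - 326 = 14763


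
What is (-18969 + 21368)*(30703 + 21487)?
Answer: 125203810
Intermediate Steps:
(-18969 + 21368)*(30703 + 21487) = 2399*52190 = 125203810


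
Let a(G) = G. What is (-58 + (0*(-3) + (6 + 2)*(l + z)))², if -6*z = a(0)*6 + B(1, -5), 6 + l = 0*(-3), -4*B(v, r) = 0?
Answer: 11236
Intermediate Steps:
B(v, r) = 0 (B(v, r) = -¼*0 = 0)
l = -6 (l = -6 + 0*(-3) = -6 + 0 = -6)
z = 0 (z = -(0*6 + 0)/6 = -(0 + 0)/6 = -⅙*0 = 0)
(-58 + (0*(-3) + (6 + 2)*(l + z)))² = (-58 + (0*(-3) + (6 + 2)*(-6 + 0)))² = (-58 + (0 + 8*(-6)))² = (-58 + (0 - 48))² = (-58 - 48)² = (-106)² = 11236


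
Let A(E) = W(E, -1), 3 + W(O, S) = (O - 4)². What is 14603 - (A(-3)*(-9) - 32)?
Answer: 15049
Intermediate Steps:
W(O, S) = -3 + (-4 + O)² (W(O, S) = -3 + (O - 4)² = -3 + (-4 + O)²)
A(E) = -3 + (-4 + E)²
14603 - (A(-3)*(-9) - 32) = 14603 - ((-3 + (-4 - 3)²)*(-9) - 32) = 14603 - ((-3 + (-7)²)*(-9) - 32) = 14603 - ((-3 + 49)*(-9) - 32) = 14603 - (46*(-9) - 32) = 14603 - (-414 - 32) = 14603 - 1*(-446) = 14603 + 446 = 15049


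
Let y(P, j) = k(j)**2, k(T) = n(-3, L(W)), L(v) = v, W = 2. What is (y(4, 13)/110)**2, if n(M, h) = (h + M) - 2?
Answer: 81/12100 ≈ 0.0066942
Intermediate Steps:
n(M, h) = -2 + M + h (n(M, h) = (M + h) - 2 = -2 + M + h)
k(T) = -3 (k(T) = -2 - 3 + 2 = -3)
y(P, j) = 9 (y(P, j) = (-3)**2 = 9)
(y(4, 13)/110)**2 = (9/110)**2 = 81/12100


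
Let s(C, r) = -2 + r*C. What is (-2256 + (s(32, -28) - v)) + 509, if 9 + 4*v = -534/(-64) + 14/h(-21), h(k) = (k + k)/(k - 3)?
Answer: -338795/128 ≈ -2646.8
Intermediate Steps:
h(k) = 2*k/(-3 + k) (h(k) = (2*k)/(-3 + k) = 2*k/(-3 + k))
s(C, r) = -2 + C*r
v = 235/128 (v = -9/4 + (-534/(-64) + 14/((2*(-21)/(-3 - 21))))/4 = -9/4 + (-534*(-1/64) + 14/((2*(-21)/(-24))))/4 = -9/4 + (267/32 + 14/((2*(-21)*(-1/24))))/4 = -9/4 + (267/32 + 14/(7/4))/4 = -9/4 + (267/32 + 14*(4/7))/4 = -9/4 + (267/32 + 8)/4 = -9/4 + (¼)*(523/32) = -9/4 + 523/128 = 235/128 ≈ 1.8359)
(-2256 + (s(32, -28) - v)) + 509 = (-2256 + ((-2 + 32*(-28)) - 1*235/128)) + 509 = (-2256 + ((-2 - 896) - 235/128)) + 509 = (-2256 + (-898 - 235/128)) + 509 = (-2256 - 115179/128) + 509 = -403947/128 + 509 = -338795/128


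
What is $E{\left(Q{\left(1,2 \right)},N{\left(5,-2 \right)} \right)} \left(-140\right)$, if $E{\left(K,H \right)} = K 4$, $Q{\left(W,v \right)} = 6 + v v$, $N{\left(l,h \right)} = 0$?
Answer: $-5600$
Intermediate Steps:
$Q{\left(W,v \right)} = 6 + v^{2}$
$E{\left(K,H \right)} = 4 K$
$E{\left(Q{\left(1,2 \right)},N{\left(5,-2 \right)} \right)} \left(-140\right) = 4 \left(6 + 2^{2}\right) \left(-140\right) = 4 \left(6 + 4\right) \left(-140\right) = 4 \cdot 10 \left(-140\right) = 40 \left(-140\right) = -5600$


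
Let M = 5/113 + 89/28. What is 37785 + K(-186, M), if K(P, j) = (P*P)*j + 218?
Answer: 118254226/791 ≈ 1.4950e+5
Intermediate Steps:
M = 10197/3164 (M = 5*(1/113) + 89*(1/28) = 5/113 + 89/28 = 10197/3164 ≈ 3.2228)
K(P, j) = 218 + j*P² (K(P, j) = P²*j + 218 = j*P² + 218 = 218 + j*P²)
37785 + K(-186, M) = 37785 + (218 + (10197/3164)*(-186)²) = 37785 + (218 + (10197/3164)*34596) = 37785 + (218 + 88193853/791) = 37785 + 88366291/791 = 118254226/791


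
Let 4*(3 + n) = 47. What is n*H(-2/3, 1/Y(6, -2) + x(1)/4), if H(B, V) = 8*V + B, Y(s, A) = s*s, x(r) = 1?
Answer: 245/18 ≈ 13.611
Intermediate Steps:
n = 35/4 (n = -3 + (¼)*47 = -3 + 47/4 = 35/4 ≈ 8.7500)
Y(s, A) = s²
H(B, V) = B + 8*V
n*H(-2/3, 1/Y(6, -2) + x(1)/4) = 35*(-2/3 + 8*(1/6² + 1/4))/4 = 35*(-2*⅓ + 8*(1/36 + 1*(¼)))/4 = 35*(-⅔ + 8*(1*(1/36) + ¼))/4 = 35*(-⅔ + 8*(1/36 + ¼))/4 = 35*(-⅔ + 8*(5/18))/4 = 35*(-⅔ + 20/9)/4 = (35/4)*(14/9) = 245/18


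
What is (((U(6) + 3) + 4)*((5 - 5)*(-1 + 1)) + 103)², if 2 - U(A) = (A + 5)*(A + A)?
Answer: 10609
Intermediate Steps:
U(A) = 2 - 2*A*(5 + A) (U(A) = 2 - (A + 5)*(A + A) = 2 - (5 + A)*2*A = 2 - 2*A*(5 + A))
(((U(6) + 3) + 4)*((5 - 5)*(-1 + 1)) + 103)² = ((((2 - 10*6 - 2*6²) + 3) + 4)*((5 - 5)*(-1 + 1)) + 103)² = ((((2 - 60 - 2*36) + 3) + 4)*(0*0) + 103)² = ((((2 - 60 - 72) + 3) + 4)*0 + 103)² = (((-130 + 3) + 4)*0 + 103)² = ((-127 + 4)*0 + 103)² = (-123*0 + 103)² = (0 + 103)² = 103² = 10609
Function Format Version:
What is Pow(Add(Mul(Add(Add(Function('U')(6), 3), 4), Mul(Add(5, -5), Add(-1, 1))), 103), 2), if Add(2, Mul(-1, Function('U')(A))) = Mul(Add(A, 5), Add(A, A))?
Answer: 10609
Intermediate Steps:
Function('U')(A) = Add(2, Mul(-2, A, Add(5, A))) (Function('U')(A) = Add(2, Mul(-1, Mul(Add(A, 5), Add(A, A)))) = Add(2, Mul(-1, Mul(Add(5, A), Mul(2, A)))) = Add(2, Mul(-1, Mul(2, A, Add(5, A)))) = Add(2, Mul(-2, A, Add(5, A))))
Pow(Add(Mul(Add(Add(Function('U')(6), 3), 4), Mul(Add(5, -5), Add(-1, 1))), 103), 2) = Pow(Add(Mul(Add(Add(Add(2, Mul(-10, 6), Mul(-2, Pow(6, 2))), 3), 4), Mul(Add(5, -5), Add(-1, 1))), 103), 2) = Pow(Add(Mul(Add(Add(Add(2, -60, Mul(-2, 36)), 3), 4), Mul(0, 0)), 103), 2) = Pow(Add(Mul(Add(Add(Add(2, -60, -72), 3), 4), 0), 103), 2) = Pow(Add(Mul(Add(Add(-130, 3), 4), 0), 103), 2) = Pow(Add(Mul(Add(-127, 4), 0), 103), 2) = Pow(Add(Mul(-123, 0), 103), 2) = Pow(Add(0, 103), 2) = Pow(103, 2) = 10609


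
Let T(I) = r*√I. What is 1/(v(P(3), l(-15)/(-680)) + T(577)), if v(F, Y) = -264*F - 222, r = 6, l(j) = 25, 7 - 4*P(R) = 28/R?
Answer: 17/4037 + 3*√577/8074 ≈ 0.013136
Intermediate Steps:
P(R) = 7/4 - 7/R
T(I) = 6*√I
v(F, Y) = -222 - 264*F
1/(v(P(3), l(-15)/(-680)) + T(577)) = 1/((-222 - 264*(7/4 - 7/3)) + 6*√577) = 1/((-222 - 264*(-7/12)) + 6*√577) = 1/((-222 + 154) + 6*√577) = 1/(-68 + 6*√577)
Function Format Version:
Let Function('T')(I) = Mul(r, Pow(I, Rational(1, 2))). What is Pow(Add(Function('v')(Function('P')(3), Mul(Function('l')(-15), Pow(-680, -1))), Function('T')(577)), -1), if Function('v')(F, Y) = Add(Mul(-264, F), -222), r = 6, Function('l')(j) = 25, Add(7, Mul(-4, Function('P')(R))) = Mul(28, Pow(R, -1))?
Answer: Add(Rational(17, 4037), Mul(Rational(3, 8074), Pow(577, Rational(1, 2)))) ≈ 0.013136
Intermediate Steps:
Function('P')(R) = Add(Rational(7, 4), Mul(-7, Pow(R, -1))) (Function('P')(R) = Add(Rational(7, 4), Mul(Rational(-1, 4), Mul(28, Pow(R, -1)))) = Add(Rational(7, 4), Mul(-7, Pow(R, -1))))
Function('T')(I) = Mul(6, Pow(I, Rational(1, 2)))
Function('v')(F, Y) = Add(-222, Mul(-264, F))
Pow(Add(Function('v')(Function('P')(3), Mul(Function('l')(-15), Pow(-680, -1))), Function('T')(577)), -1) = Pow(Add(Add(-222, Mul(-264, Add(Rational(7, 4), Mul(-7, Pow(3, -1))))), Mul(6, Pow(577, Rational(1, 2)))), -1) = Pow(Add(Add(-222, Mul(-264, Add(Rational(7, 4), Mul(-7, Rational(1, 3))))), Mul(6, Pow(577, Rational(1, 2)))), -1) = Pow(Add(Add(-222, Mul(-264, Add(Rational(7, 4), Rational(-7, 3)))), Mul(6, Pow(577, Rational(1, 2)))), -1) = Pow(Add(Add(-222, Mul(-264, Rational(-7, 12))), Mul(6, Pow(577, Rational(1, 2)))), -1) = Pow(Add(Add(-222, 154), Mul(6, Pow(577, Rational(1, 2)))), -1) = Pow(Add(-68, Mul(6, Pow(577, Rational(1, 2)))), -1)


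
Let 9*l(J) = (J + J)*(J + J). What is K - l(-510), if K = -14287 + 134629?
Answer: 4742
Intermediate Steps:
l(J) = 4*J**2/9 (l(J) = ((J + J)*(J + J))/9 = ((2*J)*(2*J))/9 = (4*J**2)/9 = 4*J**2/9)
K = 120342
K - l(-510) = 120342 - 4*(-510)**2/9 = 120342 - 4*260100/9 = 120342 - 1*115600 = 120342 - 115600 = 4742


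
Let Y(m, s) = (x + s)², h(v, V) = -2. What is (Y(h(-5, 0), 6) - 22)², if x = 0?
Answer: 196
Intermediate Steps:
Y(m, s) = s² (Y(m, s) = (0 + s)² = s²)
(Y(h(-5, 0), 6) - 22)² = (6² - 22)² = (36 - 22)² = 14² = 196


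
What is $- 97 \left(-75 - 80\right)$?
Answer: $15035$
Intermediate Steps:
$- 97 \left(-75 - 80\right) = \left(-97\right) \left(-155\right) = 15035$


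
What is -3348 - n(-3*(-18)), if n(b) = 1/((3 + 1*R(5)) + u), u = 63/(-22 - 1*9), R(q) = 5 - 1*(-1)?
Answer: -723199/216 ≈ -3348.1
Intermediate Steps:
R(q) = 6 (R(q) = 5 + 1 = 6)
u = -63/31 (u = 63/(-22 - 9) = 63/(-31) = 63*(-1/31) = -63/31 ≈ -2.0323)
n(b) = 31/216 (n(b) = 1/((3 + 1*6) - 63/31) = 1/((3 + 6) - 63/31) = 1/(9 - 63/31) = 1/(216/31) = 31/216)
-3348 - n(-3*(-18)) = -3348 - 1*31/216 = -3348 - 31/216 = -723199/216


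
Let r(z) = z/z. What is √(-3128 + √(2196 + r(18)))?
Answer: √(-3128 + 13*√13) ≈ 55.508*I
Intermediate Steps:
r(z) = 1
√(-3128 + √(2196 + r(18))) = √(-3128 + √(2196 + 1)) = √(-3128 + √2197) = √(-3128 + 13*√13)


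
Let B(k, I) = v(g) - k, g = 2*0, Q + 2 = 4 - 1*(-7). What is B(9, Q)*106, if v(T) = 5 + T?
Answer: -424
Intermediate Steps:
Q = 9 (Q = -2 + (4 - 1*(-7)) = -2 + (4 + 7) = -2 + 11 = 9)
g = 0
B(k, I) = 5 - k (B(k, I) = (5 + 0) - k = 5 - k)
B(9, Q)*106 = (5 - 1*9)*106 = (5 - 9)*106 = -4*106 = -424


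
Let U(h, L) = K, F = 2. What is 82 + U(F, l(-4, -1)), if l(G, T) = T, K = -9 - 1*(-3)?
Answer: 76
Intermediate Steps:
K = -6 (K = -9 + 3 = -6)
U(h, L) = -6
82 + U(F, l(-4, -1)) = 82 - 6 = 76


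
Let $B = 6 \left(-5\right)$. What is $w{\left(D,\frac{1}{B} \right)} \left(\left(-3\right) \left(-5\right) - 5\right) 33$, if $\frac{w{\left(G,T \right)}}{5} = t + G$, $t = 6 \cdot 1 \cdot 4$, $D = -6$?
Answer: $29700$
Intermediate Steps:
$t = 24$ ($t = 6 \cdot 4 = 24$)
$B = -30$
$w{\left(G,T \right)} = 120 + 5 G$ ($w{\left(G,T \right)} = 5 \left(24 + G\right) = 120 + 5 G$)
$w{\left(D,\frac{1}{B} \right)} \left(\left(-3\right) \left(-5\right) - 5\right) 33 = \left(120 + 5 \left(-6\right)\right) \left(\left(-3\right) \left(-5\right) - 5\right) 33 = \left(120 - 30\right) \left(15 - 5\right) 33 = 90 \cdot 10 \cdot 33 = 900 \cdot 33 = 29700$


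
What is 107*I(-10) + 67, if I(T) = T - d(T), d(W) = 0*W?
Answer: -1003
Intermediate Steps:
d(W) = 0
I(T) = T (I(T) = T - 1*0 = T + 0 = T)
107*I(-10) + 67 = 107*(-10) + 67 = -1070 + 67 = -1003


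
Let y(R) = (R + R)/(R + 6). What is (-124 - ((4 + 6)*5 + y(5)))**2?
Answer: 3701776/121 ≈ 30593.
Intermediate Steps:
y(R) = 2*R/(6 + R) (y(R) = (2*R)/(6 + R) = 2*R/(6 + R))
(-124 - ((4 + 6)*5 + y(5)))**2 = (-124 - ((4 + 6)*5 + 2*5/(6 + 5)))**2 = (-124 - (10*5 + 2*5/11))**2 = (-124 - (50 + 2*5*(1/11)))**2 = (-124 - (50 + 10/11))**2 = (-124 - 560/11)**2 = (-1924/11)**2 = 3701776/121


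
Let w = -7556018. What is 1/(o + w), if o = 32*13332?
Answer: -1/7129394 ≈ -1.4026e-7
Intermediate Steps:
o = 426624
1/(o + w) = 1/(426624 - 7556018) = 1/(-7129394) = -1/7129394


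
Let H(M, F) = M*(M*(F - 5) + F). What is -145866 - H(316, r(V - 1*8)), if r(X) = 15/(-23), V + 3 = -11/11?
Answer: 9631102/23 ≈ 4.1874e+5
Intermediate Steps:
V = -4 (V = -3 - 11/11 = -3 - 11*1/11 = -3 - 1 = -4)
r(X) = -15/23 (r(X) = 15*(-1/23) = -15/23)
H(M, F) = M*(F + M*(-5 + F)) (H(M, F) = M*(M*(-5 + F) + F) = M*(F + M*(-5 + F)))
-145866 - H(316, r(V - 1*8)) = -145866 - 316*(-15/23 - 5*316 - 15/23*316) = -145866 - 316*(-15/23 - 1580 - 4740/23) = -145866 - 316*(-41095)/23 = -145866 - 1*(-12986020/23) = -145866 + 12986020/23 = 9631102/23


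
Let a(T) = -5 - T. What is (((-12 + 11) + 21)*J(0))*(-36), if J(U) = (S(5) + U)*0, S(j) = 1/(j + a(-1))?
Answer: 0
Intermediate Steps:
S(j) = 1/(-4 + j) (S(j) = 1/(j + (-5 - 1*(-1))) = 1/(j + (-5 + 1)) = 1/(j - 4) = 1/(-4 + j))
J(U) = 0 (J(U) = (1/(-4 + 5) + U)*0 = (1/1 + U)*0 = (1 + U)*0 = 0)
(((-12 + 11) + 21)*J(0))*(-36) = (((-12 + 11) + 21)*0)*(-36) = ((-1 + 21)*0)*(-36) = (20*0)*(-36) = 0*(-36) = 0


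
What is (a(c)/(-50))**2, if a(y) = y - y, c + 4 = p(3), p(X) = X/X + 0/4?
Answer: 0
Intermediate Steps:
p(X) = 1 (p(X) = 1 + 0*(1/4) = 1 + 0 = 1)
c = -3 (c = -4 + 1 = -3)
a(y) = 0
(a(c)/(-50))**2 = (0/(-50))**2 = (0*(-1/50))**2 = 0**2 = 0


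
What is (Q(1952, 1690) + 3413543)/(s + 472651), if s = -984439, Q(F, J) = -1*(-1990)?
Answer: -1138511/170596 ≈ -6.6737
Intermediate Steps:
Q(F, J) = 1990
(Q(1952, 1690) + 3413543)/(s + 472651) = (1990 + 3413543)/(-984439 + 472651) = 3415533/(-511788) = 3415533*(-1/511788) = -1138511/170596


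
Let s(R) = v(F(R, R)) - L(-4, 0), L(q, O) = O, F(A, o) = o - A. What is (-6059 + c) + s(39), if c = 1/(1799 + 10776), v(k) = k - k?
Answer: -76191924/12575 ≈ -6059.0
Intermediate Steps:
v(k) = 0
c = 1/12575 ≈ 7.9523e-5
s(R) = 0 (s(R) = 0 - 1*0 = 0 + 0 = 0)
(-6059 + c) + s(39) = (-6059 + 1/12575) + 0 = -76191924/12575 + 0 = -76191924/12575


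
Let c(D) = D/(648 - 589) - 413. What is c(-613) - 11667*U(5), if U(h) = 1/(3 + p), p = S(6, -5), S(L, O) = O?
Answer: 638393/118 ≈ 5410.1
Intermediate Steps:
p = -5
U(h) = -1/2 (U(h) = 1/(3 - 5) = 1/(-2) = -1/2)
c(D) = -413 + D/59 (c(D) = D/59 - 413 = -413 + D/59)
c(-613) - 11667*U(5) = (-413 + (1/59)*(-613)) - 11667*(-1)/2 = (-413 - 613/59) - 1*(-11667/2) = -24980/59 + 11667/2 = 638393/118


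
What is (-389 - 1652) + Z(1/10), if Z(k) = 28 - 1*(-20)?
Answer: -1993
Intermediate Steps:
Z(k) = 48 (Z(k) = 28 + 20 = 48)
(-389 - 1652) + Z(1/10) = (-389 - 1652) + 48 = -2041 + 48 = -1993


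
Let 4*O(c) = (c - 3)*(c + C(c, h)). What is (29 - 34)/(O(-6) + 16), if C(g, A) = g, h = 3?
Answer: -5/43 ≈ -0.11628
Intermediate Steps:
O(c) = c*(-3 + c)/2 (O(c) = ((c - 3)*(c + c))/4 = ((-3 + c)*(2*c))/4 = (2*c*(-3 + c))/4 = c*(-3 + c)/2)
(29 - 34)/(O(-6) + 16) = (29 - 34)/((½)*(-6)*(-3 - 6) + 16) = -5/((½)*(-6)*(-9) + 16) = -5/(27 + 16) = -5/43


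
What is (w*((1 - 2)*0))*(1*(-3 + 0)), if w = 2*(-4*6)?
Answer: 0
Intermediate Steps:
w = -48 (w = 2*(-24) = -48)
(w*((1 - 2)*0))*(1*(-3 + 0)) = (-48*(1 - 2)*0)*(1*(-3 + 0)) = (-(-48)*0)*(1*(-3)) = -48*0*(-3) = 0*(-3) = 0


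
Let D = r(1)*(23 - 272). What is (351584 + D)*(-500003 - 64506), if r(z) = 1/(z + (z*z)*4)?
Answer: -992221098539/5 ≈ -1.9844e+11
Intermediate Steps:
r(z) = 1/(z + 4*z²) (r(z) = 1/(z + z²*4) = 1/(z + 4*z²))
D = -249/5 (D = (1/(1*(1 + 4*1)))*(23 - 272) = (1/(1 + 4))*(-249) = (1/5)*(-249) = (1*(⅕))*(-249) = (⅕)*(-249) = -249/5 ≈ -49.800)
(351584 + D)*(-500003 - 64506) = (351584 - 249/5)*(-500003 - 64506) = (1757671/5)*(-564509) = -992221098539/5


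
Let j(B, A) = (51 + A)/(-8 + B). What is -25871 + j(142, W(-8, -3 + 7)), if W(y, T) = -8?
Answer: -3466671/134 ≈ -25871.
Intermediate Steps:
j(B, A) = (51 + A)/(-8 + B)
-25871 + j(142, W(-8, -3 + 7)) = -25871 + (51 - 8)/(-8 + 142) = -25871 + 43/134 = -3466671/134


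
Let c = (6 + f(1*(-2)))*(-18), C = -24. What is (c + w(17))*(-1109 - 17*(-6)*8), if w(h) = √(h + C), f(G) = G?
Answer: 21096 - 293*I*√7 ≈ 21096.0 - 775.21*I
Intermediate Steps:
c = -72 (c = (6 + 1*(-2))*(-18) = (6 - 2)*(-18) = 4*(-18) = -72)
w(h) = √(-24 + h) (w(h) = √(h - 24) = √(-24 + h))
(c + w(17))*(-1109 - 17*(-6)*8) = (-72 + √(-24 + 17))*(-1109 - 17*(-6)*8) = (-72 + √(-7))*(-1109 + 102*8) = (-72 + I*√7)*(-1109 + 816) = (-72 + I*√7)*(-293) = 21096 - 293*I*√7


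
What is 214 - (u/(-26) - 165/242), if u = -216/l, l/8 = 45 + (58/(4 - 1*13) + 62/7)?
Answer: 91690051/427141 ≈ 214.66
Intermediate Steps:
l = 23896/63 (l = 8*(45 + (58/(4 - 1*13) + 62/7)) = 8*(45 + (58/(4 - 13) + 62*(⅐))) = 8*(45 + (58/(-9) + 62/7)) = 8*(45 + (58*(-⅑) + 62/7)) = 8*(45 + (-58/9 + 62/7)) = 8*(45 + 152/63) = 8*(2987/63) = 23896/63 ≈ 379.30)
u = -1701/2987 (u = -216/23896/63 = -216*63/23896 = -1701/2987 ≈ -0.56947)
214 - (u/(-26) - 165/242) = 214 - (-1701/2987/(-26) - 165/242) = 214 - (-1701/2987*(-1/26) - 165*1/242) = 214 - (1701/77662 - 15/22) = 214 - 1*(-281877/427141) = 214 + 281877/427141 = 91690051/427141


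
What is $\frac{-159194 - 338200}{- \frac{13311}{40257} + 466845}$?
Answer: $- \frac{370807227}{348032701} \approx -1.0654$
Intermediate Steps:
$\frac{-159194 - 338200}{- \frac{13311}{40257} + 466845} = - \frac{497394}{\left(-13311\right) \frac{1}{40257} + 466845} = - \frac{497394}{- \frac{493}{1491} + 466845} = - \frac{497394}{\frac{696065402}{1491}} = \left(-497394\right) \frac{1491}{696065402} = - \frac{370807227}{348032701}$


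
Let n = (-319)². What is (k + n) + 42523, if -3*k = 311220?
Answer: 40544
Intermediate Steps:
k = -103740 (k = -⅓*311220 = -103740)
n = 101761
(k + n) + 42523 = (-103740 + 101761) + 42523 = -1979 + 42523 = 40544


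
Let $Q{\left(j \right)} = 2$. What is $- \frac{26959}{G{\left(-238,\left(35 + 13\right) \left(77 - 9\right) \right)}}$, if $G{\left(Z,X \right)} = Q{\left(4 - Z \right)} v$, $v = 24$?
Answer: $- \frac{26959}{48} \approx -561.65$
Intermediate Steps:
$G{\left(Z,X \right)} = 48$ ($G{\left(Z,X \right)} = 2 \cdot 24 = 48$)
$- \frac{26959}{G{\left(-238,\left(35 + 13\right) \left(77 - 9\right) \right)}} = - \frac{26959}{48}$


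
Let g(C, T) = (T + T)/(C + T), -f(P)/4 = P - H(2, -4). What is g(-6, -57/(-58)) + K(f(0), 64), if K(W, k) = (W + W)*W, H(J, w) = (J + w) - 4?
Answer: 111706/97 ≈ 1151.6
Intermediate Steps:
H(J, w) = -4 + J + w
f(P) = -24 - 4*P (f(P) = -4*(P - (-4 + 2 - 4)) = -4*(P - 1*(-6)) = -4*(P + 6) = -4*(6 + P) = -24 - 4*P)
g(C, T) = 2*T/(C + T) (g(C, T) = (2*T)/(C + T) = 2*T/(C + T))
K(W, k) = 2*W² (K(W, k) = (2*W)*W = 2*W²)
g(-6, -57/(-58)) + K(f(0), 64) = 2*(-57/(-58))/(-6 - 57/(-58)) + 2*(-24 - 4*0)² = 2*(-57*(-1/58))/(-6 - 57*(-1/58)) + 2*(-24 + 0)² = 2*(57/58)/(-6 + 57/58) + 2*(-24)² = 2*(57/58)/(-291/58) + 2*576 = 2*(57/58)*(-58/291) + 1152 = -38/97 + 1152 = 111706/97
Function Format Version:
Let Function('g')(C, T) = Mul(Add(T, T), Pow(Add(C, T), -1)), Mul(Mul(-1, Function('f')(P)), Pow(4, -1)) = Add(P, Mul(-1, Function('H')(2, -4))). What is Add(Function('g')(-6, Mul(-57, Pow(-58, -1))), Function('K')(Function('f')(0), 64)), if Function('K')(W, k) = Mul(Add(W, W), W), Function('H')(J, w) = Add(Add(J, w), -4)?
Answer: Rational(111706, 97) ≈ 1151.6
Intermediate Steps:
Function('H')(J, w) = Add(-4, J, w)
Function('f')(P) = Add(-24, Mul(-4, P)) (Function('f')(P) = Mul(-4, Add(P, Mul(-1, Add(-4, 2, -4)))) = Mul(-4, Add(P, Mul(-1, -6))) = Mul(-4, Add(P, 6)) = Mul(-4, Add(6, P)) = Add(-24, Mul(-4, P)))
Function('g')(C, T) = Mul(2, T, Pow(Add(C, T), -1)) (Function('g')(C, T) = Mul(Mul(2, T), Pow(Add(C, T), -1)) = Mul(2, T, Pow(Add(C, T), -1)))
Function('K')(W, k) = Mul(2, Pow(W, 2)) (Function('K')(W, k) = Mul(Mul(2, W), W) = Mul(2, Pow(W, 2)))
Add(Function('g')(-6, Mul(-57, Pow(-58, -1))), Function('K')(Function('f')(0), 64)) = Add(Mul(2, Mul(-57, Pow(-58, -1)), Pow(Add(-6, Mul(-57, Pow(-58, -1))), -1)), Mul(2, Pow(Add(-24, Mul(-4, 0)), 2))) = Add(Mul(2, Mul(-57, Rational(-1, 58)), Pow(Add(-6, Mul(-57, Rational(-1, 58))), -1)), Mul(2, Pow(Add(-24, 0), 2))) = Add(Mul(2, Rational(57, 58), Pow(Add(-6, Rational(57, 58)), -1)), Mul(2, Pow(-24, 2))) = Add(Mul(2, Rational(57, 58), Pow(Rational(-291, 58), -1)), Mul(2, 576)) = Add(Mul(2, Rational(57, 58), Rational(-58, 291)), 1152) = Add(Rational(-38, 97), 1152) = Rational(111706, 97)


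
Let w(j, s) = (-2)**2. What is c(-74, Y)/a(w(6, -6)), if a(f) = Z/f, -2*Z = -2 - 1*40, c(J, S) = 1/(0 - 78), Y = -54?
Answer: -2/819 ≈ -0.0024420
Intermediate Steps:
c(J, S) = -1/78 (c(J, S) = 1/(-78) = -1/78)
Z = 21 (Z = -(-2 - 1*40)/2 = -(-2 - 40)/2 = -1/2*(-42) = 21)
w(j, s) = 4
a(f) = 21/f
c(-74, Y)/a(w(6, -6)) = -1/(78*(21/4)) = -1/(78*(21*(1/4))) = -1/(78*21/4) = -1/78*4/21 = -2/819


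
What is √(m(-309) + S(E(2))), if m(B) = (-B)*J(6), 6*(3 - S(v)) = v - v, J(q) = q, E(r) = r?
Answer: √1857 ≈ 43.093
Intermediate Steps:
S(v) = 3 (S(v) = 3 - (v - v)/6 = 3 - ⅙*0 = 3 + 0 = 3)
m(B) = -6*B (m(B) = -B*6 = -6*B)
√(m(-309) + S(E(2))) = √(-6*(-309) + 3) = √(1854 + 3) = √1857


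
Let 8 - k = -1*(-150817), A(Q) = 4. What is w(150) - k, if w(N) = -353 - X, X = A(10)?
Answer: 150452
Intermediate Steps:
X = 4
k = -150809 (k = 8 - (-1)*(-150817) = 8 - 1*150817 = 8 - 150817 = -150809)
w(N) = -357 (w(N) = -353 - 1*4 = -353 - 4 = -357)
w(150) - k = -357 - 1*(-150809) = -357 + 150809 = 150452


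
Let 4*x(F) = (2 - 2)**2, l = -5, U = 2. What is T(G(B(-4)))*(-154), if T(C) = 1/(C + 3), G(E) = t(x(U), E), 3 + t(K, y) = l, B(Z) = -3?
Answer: 154/5 ≈ 30.800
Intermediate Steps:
x(F) = 0 (x(F) = (2 - 2)**2/4 = (1/4)*0**2 = (1/4)*0 = 0)
t(K, y) = -8 (t(K, y) = -3 - 5 = -8)
G(E) = -8
T(C) = 1/(3 + C)
T(G(B(-4)))*(-154) = -154/(3 - 8) = -154/(-5) = -1/5*(-154) = 154/5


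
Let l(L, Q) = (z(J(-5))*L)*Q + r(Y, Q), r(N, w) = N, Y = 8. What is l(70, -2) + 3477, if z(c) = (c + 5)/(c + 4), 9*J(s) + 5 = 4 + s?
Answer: 3303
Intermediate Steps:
J(s) = -⅑ + s/9 (J(s) = -5/9 + (4 + s)/9 = -5/9 + (4/9 + s/9) = -⅑ + s/9)
z(c) = (5 + c)/(4 + c)
l(L, Q) = 8 + 13*L*Q/10 (l(L, Q) = (((5 + (-⅑ + (⅑)*(-5)))/(4 + (-⅑ + (⅑)*(-5))))*L)*Q + 8 = (((5 + (-⅑ - 5/9))/(4 + (-⅑ - 5/9)))*L)*Q + 8 = (((5 - ⅔)/(4 - ⅔))*L)*Q + 8 = (((13/3)/(10/3))*L)*Q + 8 = (((3/10)*(13/3))*L)*Q + 8 = (13*L/10)*Q + 8 = 13*L*Q/10 + 8 = 8 + 13*L*Q/10)
l(70, -2) + 3477 = (8 + (13/10)*70*(-2)) + 3477 = (8 - 182) + 3477 = -174 + 3477 = 3303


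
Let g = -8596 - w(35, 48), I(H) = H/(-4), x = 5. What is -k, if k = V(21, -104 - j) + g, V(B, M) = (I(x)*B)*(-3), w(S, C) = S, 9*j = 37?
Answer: 34209/4 ≈ 8552.3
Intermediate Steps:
j = 37/9 (j = (1/9)*37 = 37/9 ≈ 4.1111)
I(H) = -H/4 (I(H) = H*(-1/4) = -H/4)
V(B, M) = 15*B/4 (V(B, M) = ((-1/4*5)*B)*(-3) = -5*B/4*(-3) = 15*B/4)
g = -8631 (g = -8596 - 1*35 = -8596 - 35 = -8631)
k = -34209/4 (k = (15/4)*21 - 8631 = 315/4 - 8631 = -34209/4 ≈ -8552.3)
-k = -1*(-34209/4) = 34209/4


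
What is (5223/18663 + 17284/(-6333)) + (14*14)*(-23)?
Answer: -177700847255/39397593 ≈ -4510.5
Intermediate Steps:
(5223/18663 + 17284/(-6333)) + (14*14)*(-23) = (5223*(1/18663) + 17284*(-1/6333)) + 196*(-23) = (1741/6221 - 17284/6333) - 4508 = -96498011/39397593 - 4508 = -177700847255/39397593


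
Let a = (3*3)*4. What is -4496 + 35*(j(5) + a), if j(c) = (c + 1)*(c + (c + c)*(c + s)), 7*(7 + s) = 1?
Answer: -6086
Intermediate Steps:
a = 36 (a = 9*4 = 36)
s = -48/7 (s = -7 + (⅐)*1 = -7 + ⅐ = -48/7 ≈ -6.8571)
j(c) = (1 + c)*(c + 2*c*(-48/7 + c)) (j(c) = (c + 1)*(c + (c + c)*(c - 48/7)) = (1 + c)*(c + (2*c)*(-48/7 + c)) = (1 + c)*(c + 2*c*(-48/7 + c)))
-4496 + 35*(j(5) + a) = -4496 + 35*((⅐)*5*(-89 - 75*5 + 14*5²) + 36) = -4496 + 35*((⅐)*5*(-89 - 375 + 14*25) + 36) = -4496 + 35*((⅐)*5*(-89 - 375 + 350) + 36) = -4496 + 35*((⅐)*5*(-114) + 36) = -4496 + 35*(-570/7 + 36) = -4496 + 35*(-318/7) = -4496 - 1590 = -6086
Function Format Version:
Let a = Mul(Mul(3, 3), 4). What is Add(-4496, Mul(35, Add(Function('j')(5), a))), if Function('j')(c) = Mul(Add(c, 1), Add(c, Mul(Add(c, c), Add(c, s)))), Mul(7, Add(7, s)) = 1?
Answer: -6086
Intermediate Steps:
a = 36 (a = Mul(9, 4) = 36)
s = Rational(-48, 7) (s = Add(-7, Mul(Rational(1, 7), 1)) = Add(-7, Rational(1, 7)) = Rational(-48, 7) ≈ -6.8571)
Function('j')(c) = Mul(Add(1, c), Add(c, Mul(2, c, Add(Rational(-48, 7), c)))) (Function('j')(c) = Mul(Add(c, 1), Add(c, Mul(Add(c, c), Add(c, Rational(-48, 7))))) = Mul(Add(1, c), Add(c, Mul(Mul(2, c), Add(Rational(-48, 7), c)))) = Mul(Add(1, c), Add(c, Mul(2, c, Add(Rational(-48, 7), c)))))
Add(-4496, Mul(35, Add(Function('j')(5), a))) = Add(-4496, Mul(35, Add(Mul(Rational(1, 7), 5, Add(-89, Mul(-75, 5), Mul(14, Pow(5, 2)))), 36))) = Add(-4496, Mul(35, Add(Mul(Rational(1, 7), 5, Add(-89, -375, Mul(14, 25))), 36))) = Add(-4496, Mul(35, Add(Mul(Rational(1, 7), 5, Add(-89, -375, 350)), 36))) = Add(-4496, Mul(35, Add(Mul(Rational(1, 7), 5, -114), 36))) = Add(-4496, Mul(35, Add(Rational(-570, 7), 36))) = Add(-4496, Mul(35, Rational(-318, 7))) = Add(-4496, -1590) = -6086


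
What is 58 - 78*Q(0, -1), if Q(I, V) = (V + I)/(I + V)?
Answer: -20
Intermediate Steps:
Q(I, V) = 1 (Q(I, V) = (I + V)/(I + V) = 1)
58 - 78*Q(0, -1) = 58 - 78*1 = 58 - 78 = -20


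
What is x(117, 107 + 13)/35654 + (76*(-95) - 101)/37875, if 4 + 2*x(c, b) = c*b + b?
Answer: 3528158/675197625 ≈ 0.0052254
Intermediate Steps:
x(c, b) = -2 + b/2 + b*c/2 (x(c, b) = -2 + (c*b + b)/2 = -2 + (b*c + b)/2 = -2 + (b + b*c)/2 = -2 + (b/2 + b*c/2) = -2 + b/2 + b*c/2)
x(117, 107 + 13)/35654 + (76*(-95) - 101)/37875 = (-2 + (107 + 13)/2 + (1/2)*(107 + 13)*117)/35654 + (76*(-95) - 101)/37875 = (-2 + (1/2)*120 + (1/2)*120*117)*(1/35654) + (-7220 - 101)*(1/37875) = (-2 + 60 + 7020)*(1/35654) - 7321*1/37875 = 7078*(1/35654) - 7321/37875 = 3539/17827 - 7321/37875 = 3528158/675197625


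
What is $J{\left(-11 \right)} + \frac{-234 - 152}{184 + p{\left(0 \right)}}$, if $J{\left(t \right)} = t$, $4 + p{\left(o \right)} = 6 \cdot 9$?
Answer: $- \frac{1480}{117} \approx -12.65$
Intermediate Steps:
$p{\left(o \right)} = 50$ ($p{\left(o \right)} = -4 + 6 \cdot 9 = -4 + 54 = 50$)
$J{\left(-11 \right)} + \frac{-234 - 152}{184 + p{\left(0 \right)}} = -11 + \frac{-234 - 152}{184 + 50} = -11 - \frac{386}{234} = -11 - \frac{193}{117} = - \frac{1480}{117}$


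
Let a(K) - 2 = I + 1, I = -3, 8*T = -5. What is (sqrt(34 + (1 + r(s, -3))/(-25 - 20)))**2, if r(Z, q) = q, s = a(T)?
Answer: 1532/45 ≈ 34.044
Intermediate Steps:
T = -5/8 (T = (1/8)*(-5) = -5/8 ≈ -0.62500)
a(K) = 0 (a(K) = 2 + (-3 + 1) = 2 - 2 = 0)
s = 0
(sqrt(34 + (1 + r(s, -3))/(-25 - 20)))**2 = (sqrt(34 + (1 - 3)/(-25 - 20)))**2 = (sqrt(34 - 2/(-45)))**2 = (sqrt(34 - 2*(-1/45)))**2 = (sqrt(34 + 2/45))**2 = (sqrt(1532/45))**2 = (2*sqrt(1915)/15)**2 = 1532/45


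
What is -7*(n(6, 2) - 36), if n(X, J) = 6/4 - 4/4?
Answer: 497/2 ≈ 248.50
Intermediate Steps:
n(X, J) = ½ (n(X, J) = 6*(¼) - 4*¼ = 3/2 - 1 = ½)
-7*(n(6, 2) - 36) = -7*(½ - 36) = -7*(-71/2) = 497/2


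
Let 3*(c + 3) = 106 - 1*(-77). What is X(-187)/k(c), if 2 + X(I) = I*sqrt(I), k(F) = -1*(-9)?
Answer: -2/9 - 187*I*sqrt(187)/9 ≈ -0.22222 - 284.13*I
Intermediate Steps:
c = 58 (c = -3 + (106 - 1*(-77))/3 = -3 + (106 + 77)/3 = -3 + (1/3)*183 = -3 + 61 = 58)
k(F) = 9
X(I) = -2 + I**(3/2) (X(I) = -2 + I*sqrt(I) = -2 + I**(3/2))
X(-187)/k(c) = (-2 + (-187)**(3/2))/9 = (-2 - 187*I*sqrt(187))*(1/9) = -2/9 - 187*I*sqrt(187)/9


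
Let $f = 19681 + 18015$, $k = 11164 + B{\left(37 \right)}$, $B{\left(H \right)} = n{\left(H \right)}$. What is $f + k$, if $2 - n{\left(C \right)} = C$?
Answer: $48825$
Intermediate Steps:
$n{\left(C \right)} = 2 - C$
$B{\left(H \right)} = 2 - H$
$k = 11129$ ($k = 11164 + \left(2 - 37\right) = 11164 - 35 = 11129$)
$f = 37696$
$f + k = 37696 + 11129 = 48825$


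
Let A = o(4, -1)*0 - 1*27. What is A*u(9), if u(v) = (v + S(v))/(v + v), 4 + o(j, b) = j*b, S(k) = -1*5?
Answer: -6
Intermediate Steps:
S(k) = -5
o(j, b) = -4 + b*j (o(j, b) = -4 + j*b = -4 + b*j)
u(v) = (-5 + v)/(2*v) (u(v) = (v - 5)/(v + v) = (-5 + v)/((2*v)) = (-5 + v)*(1/(2*v)) = (-5 + v)/(2*v))
A = -27 (A = (-4 - 1*4)*0 - 1*27 = (-4 - 4)*0 - 27 = -8*0 - 27 = 0 - 27 = -27)
A*u(9) = -27*(-5 + 9)/(2*9) = -27*4/(2*9) = -27*2/9 = -6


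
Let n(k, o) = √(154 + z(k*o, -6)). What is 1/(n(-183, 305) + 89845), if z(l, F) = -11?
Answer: 89845/8072123882 - √143/8072123882 ≈ 1.1129e-5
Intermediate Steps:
n(k, o) = √143 (n(k, o) = √(154 - 11) = √143)
1/(n(-183, 305) + 89845) = 1/(√143 + 89845) = 1/(89845 + √143)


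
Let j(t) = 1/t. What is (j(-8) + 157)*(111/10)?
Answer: 27861/16 ≈ 1741.3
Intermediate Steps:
(j(-8) + 157)*(111/10) = (1/(-8) + 157)*(111/10) = (-1/8 + 157)*(111*(1/10)) = (1255/8)*(111/10) = 27861/16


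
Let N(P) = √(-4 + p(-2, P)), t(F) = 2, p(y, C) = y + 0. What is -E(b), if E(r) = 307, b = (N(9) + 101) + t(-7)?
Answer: -307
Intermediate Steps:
p(y, C) = y
N(P) = I*√6 (N(P) = √(-4 - 2) = √(-6) = I*√6)
b = 103 + I*√6 (b = (I*√6 + 101) + 2 = (101 + I*√6) + 2 = 103 + I*√6 ≈ 103.0 + 2.4495*I)
-E(b) = -1*307 = -307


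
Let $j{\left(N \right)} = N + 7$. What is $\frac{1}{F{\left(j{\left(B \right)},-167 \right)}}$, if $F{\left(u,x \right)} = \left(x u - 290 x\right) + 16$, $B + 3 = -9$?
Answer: $\frac{1}{49281} \approx 2.0292 \cdot 10^{-5}$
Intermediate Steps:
$B = -12$ ($B = -3 - 9 = -12$)
$j{\left(N \right)} = 7 + N$
$F{\left(u,x \right)} = 16 - 290 x + u x$ ($F{\left(u,x \right)} = \left(u x - 290 x\right) + 16 = \left(- 290 x + u x\right) + 16 = 16 - 290 x + u x$)
$\frac{1}{F{\left(j{\left(B \right)},-167 \right)}} = \frac{1}{16 - -48430 + \left(7 - 12\right) \left(-167\right)} = \frac{1}{16 + 48430 - -835} = \frac{1}{16 + 48430 + 835} = \frac{1}{49281}$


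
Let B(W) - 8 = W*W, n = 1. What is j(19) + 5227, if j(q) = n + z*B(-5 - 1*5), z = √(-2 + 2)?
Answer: 5228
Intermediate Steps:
B(W) = 8 + W² (B(W) = 8 + W*W = 8 + W²)
z = 0 (z = √0 = 0)
j(q) = 1 (j(q) = 1 + 0*(8 + (-5 - 1*5)²) = 1 + 0*(8 + (-5 - 5)²) = 1 + 0*(8 + (-10)²) = 1 + 0*(8 + 100) = 1 + 0*108 = 1 + 0 = 1)
j(19) + 5227 = 1 + 5227 = 5228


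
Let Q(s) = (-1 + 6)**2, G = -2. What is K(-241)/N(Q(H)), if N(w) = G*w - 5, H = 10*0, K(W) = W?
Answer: 241/55 ≈ 4.3818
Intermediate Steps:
H = 0
Q(s) = 25 (Q(s) = 5**2 = 25)
N(w) = -5 - 2*w (N(w) = -2*w - 5 = -5 - 2*w)
K(-241)/N(Q(H)) = -241/(-5 - 2*25) = -241/(-5 - 50) = -241/(-55) = -241*(-1/55) = 241/55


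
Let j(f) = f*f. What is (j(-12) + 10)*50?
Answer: 7700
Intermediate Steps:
j(f) = f²
(j(-12) + 10)*50 = ((-12)² + 10)*50 = (144 + 10)*50 = 154*50 = 7700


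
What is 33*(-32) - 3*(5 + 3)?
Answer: -1080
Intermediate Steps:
33*(-32) - 3*(5 + 3) = -1056 - 3*8 = -1056 - 24 = -1080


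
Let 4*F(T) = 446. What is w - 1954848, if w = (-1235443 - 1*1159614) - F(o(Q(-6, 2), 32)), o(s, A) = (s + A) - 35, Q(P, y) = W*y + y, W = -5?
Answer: -8700033/2 ≈ -4.3500e+6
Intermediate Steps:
Q(P, y) = -4*y (Q(P, y) = -5*y + y = -4*y)
o(s, A) = -35 + A + s (o(s, A) = (A + s) - 35 = -35 + A + s)
F(T) = 223/2 (F(T) = (¼)*446 = 223/2)
w = -4790337/2 (w = (-1235443 - 1*1159614) - 1*223/2 = (-1235443 - 1159614) - 223/2 = -2395057 - 223/2 = -4790337/2 ≈ -2.3952e+6)
w - 1954848 = -4790337/2 - 1954848 = -8700033/2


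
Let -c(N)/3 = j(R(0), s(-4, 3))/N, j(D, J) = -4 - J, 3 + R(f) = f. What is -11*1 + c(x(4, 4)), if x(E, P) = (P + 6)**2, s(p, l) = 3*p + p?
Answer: -284/25 ≈ -11.360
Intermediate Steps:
s(p, l) = 4*p
x(E, P) = (6 + P)**2
R(f) = -3 + f
c(N) = -36/N (c(N) = -3*(-4 - 4*(-4))/N = -3*(-4 - 1*(-16))/N = -3*(-4 + 16)/N = -36/N)
-11*1 + c(x(4, 4)) = -11*1 - 36/(6 + 4)**2 = -11 - 36/(10**2) = -11 - 36/100 = -11 - 36*1/100 = -11 - 9/25 = -284/25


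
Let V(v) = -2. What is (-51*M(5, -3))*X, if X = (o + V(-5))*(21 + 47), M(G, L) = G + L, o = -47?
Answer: 339864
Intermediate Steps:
X = -3332 (X = (-47 - 2)*(21 + 47) = -49*68 = -3332)
(-51*M(5, -3))*X = -51*(5 - 3)*(-3332) = -51*2*(-3332) = -102*(-3332) = 339864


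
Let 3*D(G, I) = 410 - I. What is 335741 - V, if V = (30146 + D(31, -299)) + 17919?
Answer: 862319/3 ≈ 2.8744e+5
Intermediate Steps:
D(G, I) = 410/3 - I/3 (D(G, I) = (410 - I)/3 = 410/3 - I/3)
V = 144904/3 (V = (30146 + (410/3 - ⅓*(-299))) + 17919 = (30146 + (410/3 + 299/3)) + 17919 = (30146 + 709/3) + 17919 = 91147/3 + 17919 = 144904/3 ≈ 48301.)
335741 - V = 335741 - 1*144904/3 = 335741 - 144904/3 = 862319/3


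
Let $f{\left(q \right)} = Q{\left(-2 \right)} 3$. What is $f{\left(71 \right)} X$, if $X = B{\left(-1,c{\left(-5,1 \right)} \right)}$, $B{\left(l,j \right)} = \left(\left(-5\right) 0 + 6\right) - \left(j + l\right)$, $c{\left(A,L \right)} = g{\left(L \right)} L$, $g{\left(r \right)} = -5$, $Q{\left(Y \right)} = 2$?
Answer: $72$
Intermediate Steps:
$f{\left(q \right)} = 6$ ($f{\left(q \right)} = 2 \cdot 3 = 6$)
$c{\left(A,L \right)} = - 5 L$
$B{\left(l,j \right)} = 6 - j - l$ ($B{\left(l,j \right)} = \left(0 + 6\right) - \left(j + l\right) = 6 - \left(j + l\right) = 6 - j - l$)
$X = 12$ ($X = 6 - \left(-5\right) 1 - -1 = 6 - -5 + 1 = 6 + 5 + 1 = 12$)
$f{\left(71 \right)} X = 6 \cdot 12 = 72$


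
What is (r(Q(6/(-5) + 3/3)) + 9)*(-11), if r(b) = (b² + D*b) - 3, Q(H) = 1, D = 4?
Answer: -121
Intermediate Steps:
r(b) = -3 + b² + 4*b (r(b) = (b² + 4*b) - 3 = -3 + b² + 4*b)
(r(Q(6/(-5) + 3/3)) + 9)*(-11) = ((-3 + 1² + 4*1) + 9)*(-11) = ((-3 + 1 + 4) + 9)*(-11) = (2 + 9)*(-11) = 11*(-11) = -121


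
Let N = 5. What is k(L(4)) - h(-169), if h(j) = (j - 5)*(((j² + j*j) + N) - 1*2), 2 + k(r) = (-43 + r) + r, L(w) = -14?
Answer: 9939677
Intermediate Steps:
k(r) = -45 + 2*r (k(r) = -2 + ((-43 + r) + r) = -2 + (-43 + 2*r) = -45 + 2*r)
h(j) = (-5 + j)*(3 + 2*j²) (h(j) = (j - 5)*(((j² + j*j) + 5) - 1*2) = (-5 + j)*(((j² + j²) + 5) - 2) = (-5 + j)*((2*j² + 5) - 2) = (-5 + j)*((5 + 2*j²) - 2) = (-5 + j)*(3 + 2*j²))
k(L(4)) - h(-169) = (-45 + 2*(-14)) - (-15 - 10*(-169)² + 2*(-169)³ + 3*(-169)) = (-45 - 28) - (-15 - 10*28561 + 2*(-4826809) - 507) = -73 - (-15 - 285610 - 9653618 - 507) = -73 - 1*(-9939750) = -73 + 9939750 = 9939677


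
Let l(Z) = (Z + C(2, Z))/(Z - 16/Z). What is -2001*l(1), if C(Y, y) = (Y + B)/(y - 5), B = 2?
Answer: 0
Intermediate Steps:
C(Y, y) = (2 + Y)/(-5 + y) (C(Y, y) = (Y + 2)/(y - 5) = (2 + Y)/(-5 + y))
l(Z) = (Z + 4/(-5 + Z))/(Z - 16/Z) (l(Z) = (Z + (2 + 2)/(-5 + Z))/(Z - 16/Z) = (Z + 4/(-5 + Z))/(Z - 16/Z))
-2001*l(1) = -2001*(-1 + 1)/(-20 + 1² - 1*1) = -2001*0/(-20 + 1 - 1) = -2001*0/(-20) = -2001*(-1)*0/20 = -2001*0 = 0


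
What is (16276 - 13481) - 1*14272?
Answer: -11477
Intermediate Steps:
(16276 - 13481) - 1*14272 = 2795 - 14272 = -11477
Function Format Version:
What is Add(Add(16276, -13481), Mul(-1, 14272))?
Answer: -11477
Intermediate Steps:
Add(Add(16276, -13481), Mul(-1, 14272)) = Add(2795, -14272) = -11477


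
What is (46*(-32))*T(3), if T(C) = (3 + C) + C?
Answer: -13248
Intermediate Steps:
T(C) = 3 + 2*C
(46*(-32))*T(3) = (46*(-32))*(3 + 2*3) = -1472*(3 + 6) = -1472*9 = -13248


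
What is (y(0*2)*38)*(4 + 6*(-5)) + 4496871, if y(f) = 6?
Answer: 4490943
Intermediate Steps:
(y(0*2)*38)*(4 + 6*(-5)) + 4496871 = (6*38)*(4 + 6*(-5)) + 4496871 = 228*(4 - 30) + 4496871 = 228*(-26) + 4496871 = -5928 + 4496871 = 4490943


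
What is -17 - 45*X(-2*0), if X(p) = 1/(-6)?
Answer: -19/2 ≈ -9.5000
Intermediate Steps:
X(p) = -⅙ (X(p) = 1*(-⅙) = -⅙)
-17 - 45*X(-2*0) = -17 - 45*(-⅙) = -17 + 15/2 = -19/2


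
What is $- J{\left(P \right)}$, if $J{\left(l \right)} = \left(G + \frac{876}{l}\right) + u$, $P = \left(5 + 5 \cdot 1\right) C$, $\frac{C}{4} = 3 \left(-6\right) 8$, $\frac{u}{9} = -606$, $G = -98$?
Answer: $\frac{2665033}{480} \approx 5552.1$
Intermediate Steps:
$u = -5454$ ($u = 9 \left(-606\right) = -5454$)
$C = -576$ ($C = 4 \cdot 3 \left(-6\right) 8 = 4 \left(\left(-18\right) 8\right) = 4 \left(-144\right) = -576$)
$P = -5760$ ($P = \left(5 + 5 \cdot 1\right) \left(-576\right) = \left(5 + 5\right) \left(-576\right) = 10 \left(-576\right) = -5760$)
$J{\left(l \right)} = -5552 + \frac{876}{l}$ ($J{\left(l \right)} = \left(-98 + \frac{876}{l}\right) - 5454 = -5552 + \frac{876}{l}$)
$- J{\left(P \right)} = - (-5552 + \frac{876}{-5760}) = - (-5552 + 876 \left(- \frac{1}{5760}\right)) = - (-5552 - \frac{73}{480}) = \left(-1\right) \left(- \frac{2665033}{480}\right) = \frac{2665033}{480}$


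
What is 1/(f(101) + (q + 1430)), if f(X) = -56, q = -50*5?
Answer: 1/1124 ≈ 0.00088968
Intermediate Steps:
q = -250
1/(f(101) + (q + 1430)) = 1/(-56 + (-250 + 1430)) = 1/(-56 + 1180) = 1/1124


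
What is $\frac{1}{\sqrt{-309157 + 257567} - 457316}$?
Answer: $- \frac{228658}{104568987723} - \frac{i \sqrt{51590}}{209137975446} \approx -2.1867 \cdot 10^{-6} - 1.0861 \cdot 10^{-9} i$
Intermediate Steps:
$\frac{1}{\sqrt{-309157 + 257567} - 457316} = \frac{1}{\sqrt{-51590} - 457316} = \frac{1}{i \sqrt{51590} - 457316} = \frac{1}{-457316 + i \sqrt{51590}}$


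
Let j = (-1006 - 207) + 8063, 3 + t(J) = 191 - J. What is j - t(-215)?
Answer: 6447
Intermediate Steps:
t(J) = 188 - J (t(J) = -3 + (191 - J) = 188 - J)
j = 6850 (j = -1213 + 8063 = 6850)
j - t(-215) = 6850 - (188 - 1*(-215)) = 6850 - (188 + 215) = 6850 - 1*403 = 6850 - 403 = 6447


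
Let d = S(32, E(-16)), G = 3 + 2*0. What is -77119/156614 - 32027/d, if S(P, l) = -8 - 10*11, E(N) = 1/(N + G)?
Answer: 1251694134/4620113 ≈ 270.92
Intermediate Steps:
G = 3 (G = 3 + 0 = 3)
E(N) = 1/(3 + N) (E(N) = 1/(N + 3) = 1/(3 + N))
S(P, l) = -118 (S(P, l) = -8 - 110 = -118)
d = -118
-77119/156614 - 32027/d = -77119/156614 - 32027/(-118) = -77119*1/156614 - 32027*(-1/118) = -77119/156614 + 32027/118 = 1251694134/4620113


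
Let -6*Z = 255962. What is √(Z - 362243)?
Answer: 7*I*√74370/3 ≈ 636.32*I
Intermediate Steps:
Z = -127981/3 (Z = -⅙*255962 = -127981/3 ≈ -42660.)
√(Z - 362243) = √(-127981/3 - 362243) = √(-1214710/3) = 7*I*√74370/3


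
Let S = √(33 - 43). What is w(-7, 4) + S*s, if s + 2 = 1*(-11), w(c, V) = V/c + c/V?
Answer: -65/28 - 13*I*√10 ≈ -2.3214 - 41.11*I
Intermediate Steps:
s = -13 (s = -2 + 1*(-11) = -2 - 11 = -13)
S = I*√10 (S = √(-10) = I*√10 ≈ 3.1623*I)
w(-7, 4) + S*s = (4/(-7) - 7/4) + (I*√10)*(-13) = (4*(-⅐) - 7*¼) - 13*I*√10 = (-4/7 - 7/4) - 13*I*√10 = -65/28 - 13*I*√10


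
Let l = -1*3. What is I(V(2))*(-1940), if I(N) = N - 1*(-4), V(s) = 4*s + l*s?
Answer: -11640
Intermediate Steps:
l = -3
V(s) = s (V(s) = 4*s - 3*s = s)
I(N) = 4 + N (I(N) = N + 4 = 4 + N)
I(V(2))*(-1940) = (4 + 2)*(-1940) = 6*(-1940) = -11640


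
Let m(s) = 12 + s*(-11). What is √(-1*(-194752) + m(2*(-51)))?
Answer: √195886 ≈ 442.59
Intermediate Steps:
m(s) = 12 - 11*s
√(-1*(-194752) + m(2*(-51))) = √(-1*(-194752) + (12 - 22*(-51))) = √(194752 + (12 - 11*(-102))) = √(194752 + (12 + 1122)) = √(194752 + 1134) = √195886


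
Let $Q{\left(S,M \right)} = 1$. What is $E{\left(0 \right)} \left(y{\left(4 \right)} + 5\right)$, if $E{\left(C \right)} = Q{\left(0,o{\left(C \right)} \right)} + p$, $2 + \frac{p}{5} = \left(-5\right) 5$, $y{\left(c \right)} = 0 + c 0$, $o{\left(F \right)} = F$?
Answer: $-670$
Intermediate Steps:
$y{\left(c \right)} = 0$ ($y{\left(c \right)} = 0 + 0 = 0$)
$p = -135$ ($p = -10 + 5 \left(\left(-5\right) 5\right) = -10 + 5 \left(-25\right) = -10 - 125 = -135$)
$E{\left(C \right)} = -134$ ($E{\left(C \right)} = 1 - 135 = -134$)
$E{\left(0 \right)} \left(y{\left(4 \right)} + 5\right) = - 134 \left(0 + 5\right) = \left(-134\right) 5 = -670$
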